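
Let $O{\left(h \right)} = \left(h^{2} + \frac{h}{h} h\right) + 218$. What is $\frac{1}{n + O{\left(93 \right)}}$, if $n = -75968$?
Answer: $- \frac{1}{67008} \approx -1.4924 \cdot 10^{-5}$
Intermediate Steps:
$O{\left(h \right)} = 218 + h + h^{2}$ ($O{\left(h \right)} = \left(h^{2} + 1 h\right) + 218 = \left(h^{2} + h\right) + 218 = \left(h + h^{2}\right) + 218 = 218 + h + h^{2}$)
$\frac{1}{n + O{\left(93 \right)}} = \frac{1}{-75968 + \left(218 + 93 + 93^{2}\right)} = \frac{1}{-75968 + \left(218 + 93 + 8649\right)} = \frac{1}{-75968 + 8960} = \frac{1}{-67008} = - \frac{1}{67008}$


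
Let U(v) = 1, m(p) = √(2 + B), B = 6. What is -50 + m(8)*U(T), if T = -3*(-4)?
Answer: -50 + 2*√2 ≈ -47.172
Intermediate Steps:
T = 12
m(p) = 2*√2 (m(p) = √(2 + 6) = √8 = 2*√2)
-50 + m(8)*U(T) = -50 + (2*√2)*1 = -50 + 2*√2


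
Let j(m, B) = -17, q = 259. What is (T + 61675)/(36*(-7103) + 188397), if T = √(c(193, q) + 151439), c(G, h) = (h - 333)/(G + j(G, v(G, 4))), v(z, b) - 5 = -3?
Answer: -61675/67311 - √293185090/2961684 ≈ -0.92205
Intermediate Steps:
v(z, b) = 2 (v(z, b) = 5 - 3 = 2)
c(G, h) = (-333 + h)/(-17 + G) (c(G, h) = (h - 333)/(G - 17) = (-333 + h)/(-17 + G))
T = √293185090/44 (T = √((-333 + 259)/(-17 + 193) + 151439) = √(-74/176 + 151439) = √((1/176)*(-74) + 151439) = √(-37/88 + 151439) = √(13326595/88) = √293185090/44 ≈ 389.15)
(T + 61675)/(36*(-7103) + 188397) = (√293185090/44 + 61675)/(36*(-7103) + 188397) = (61675 + √293185090/44)/(-255708 + 188397) = (61675 + √293185090/44)/(-67311) = (61675 + √293185090/44)*(-1/67311) = -61675/67311 - √293185090/2961684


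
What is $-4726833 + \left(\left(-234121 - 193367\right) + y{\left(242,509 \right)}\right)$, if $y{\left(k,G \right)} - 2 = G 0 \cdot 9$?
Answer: $-5154319$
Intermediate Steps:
$y{\left(k,G \right)} = 2$ ($y{\left(k,G \right)} = 2 + G 0 \cdot 9 = 2 + 0 \cdot 9 = 2 + 0 = 2$)
$-4726833 + \left(\left(-234121 - 193367\right) + y{\left(242,509 \right)}\right) = -4726833 + \left(\left(-234121 - 193367\right) + 2\right) = -4726833 + \left(-427488 + 2\right) = -4726833 - 427486 = -5154319$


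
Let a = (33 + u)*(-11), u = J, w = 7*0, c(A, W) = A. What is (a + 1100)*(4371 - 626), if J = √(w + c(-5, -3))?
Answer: 2760065 - 41195*I*√5 ≈ 2.7601e+6 - 92115.0*I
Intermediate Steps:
w = 0
J = I*√5 (J = √(0 - 5) = √(-5) = I*√5 ≈ 2.2361*I)
u = I*√5 ≈ 2.2361*I
a = -363 - 11*I*√5 (a = (33 + I*√5)*(-11) = -363 - 11*I*√5 ≈ -363.0 - 24.597*I)
(a + 1100)*(4371 - 626) = ((-363 - 11*I*√5) + 1100)*(4371 - 626) = (737 - 11*I*√5)*3745 = 2760065 - 41195*I*√5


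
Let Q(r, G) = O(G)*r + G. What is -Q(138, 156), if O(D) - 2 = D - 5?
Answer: -21270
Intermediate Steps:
O(D) = -3 + D (O(D) = 2 + (D - 5) = 2 + (-5 + D) = -3 + D)
Q(r, G) = G + r*(-3 + G) (Q(r, G) = (-3 + G)*r + G = r*(-3 + G) + G = G + r*(-3 + G))
-Q(138, 156) = -(156 + 138*(-3 + 156)) = -(156 + 138*153) = -(156 + 21114) = -1*21270 = -21270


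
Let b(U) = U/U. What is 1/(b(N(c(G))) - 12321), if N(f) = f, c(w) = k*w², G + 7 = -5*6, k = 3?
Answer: -1/12320 ≈ -8.1169e-5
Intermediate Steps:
G = -37 (G = -7 - 5*6 = -7 - 30 = -37)
c(w) = 3*w²
b(U) = 1
1/(b(N(c(G))) - 12321) = 1/(1 - 12321) = 1/(-12320) = -1/12320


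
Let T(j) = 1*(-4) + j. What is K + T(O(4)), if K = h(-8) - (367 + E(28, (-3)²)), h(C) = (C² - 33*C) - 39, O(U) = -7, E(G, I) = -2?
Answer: -87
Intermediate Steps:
h(C) = -39 + C² - 33*C
K = -76 (K = (-39 + (-8)² - 33*(-8)) - (367 - 2) = (-39 + 64 + 264) - 1*365 = 289 - 365 = -76)
T(j) = -4 + j
K + T(O(4)) = -76 + (-4 - 7) = -76 - 11 = -87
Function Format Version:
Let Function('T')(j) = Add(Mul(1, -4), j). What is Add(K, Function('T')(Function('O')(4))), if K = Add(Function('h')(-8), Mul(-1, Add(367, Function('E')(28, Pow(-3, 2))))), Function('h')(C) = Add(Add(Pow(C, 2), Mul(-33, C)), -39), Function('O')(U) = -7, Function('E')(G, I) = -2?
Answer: -87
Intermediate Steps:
Function('h')(C) = Add(-39, Pow(C, 2), Mul(-33, C))
K = -76 (K = Add(Add(-39, Pow(-8, 2), Mul(-33, -8)), Mul(-1, Add(367, -2))) = Add(Add(-39, 64, 264), Mul(-1, 365)) = Add(289, -365) = -76)
Function('T')(j) = Add(-4, j)
Add(K, Function('T')(Function('O')(4))) = Add(-76, Add(-4, -7)) = Add(-76, -11) = -87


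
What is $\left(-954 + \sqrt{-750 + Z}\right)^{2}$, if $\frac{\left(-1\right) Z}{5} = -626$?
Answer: $912496 - 3816 \sqrt{595} \approx 8.1941 \cdot 10^{5}$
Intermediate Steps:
$Z = 3130$ ($Z = \left(-5\right) \left(-626\right) = 3130$)
$\left(-954 + \sqrt{-750 + Z}\right)^{2} = \left(-954 + \sqrt{-750 + 3130}\right)^{2} = \left(-954 + \sqrt{2380}\right)^{2} = \left(-954 + 2 \sqrt{595}\right)^{2}$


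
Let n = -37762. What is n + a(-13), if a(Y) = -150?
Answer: -37912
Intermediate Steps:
n + a(-13) = -37762 - 150 = -37912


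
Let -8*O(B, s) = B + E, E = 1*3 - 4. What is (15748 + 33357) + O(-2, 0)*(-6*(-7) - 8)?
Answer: 196471/4 ≈ 49118.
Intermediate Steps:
E = -1 (E = 3 - 4 = -1)
O(B, s) = ⅛ - B/8 (O(B, s) = -(B - 1)/8 = -(-1 + B)/8 = ⅛ - B/8)
(15748 + 33357) + O(-2, 0)*(-6*(-7) - 8) = (15748 + 33357) + (⅛ - ⅛*(-2))*(-6*(-7) - 8) = 49105 + (⅛ + ¼)*(42 - 8) = 49105 + (3/8)*34 = 49105 + 51/4 = 196471/4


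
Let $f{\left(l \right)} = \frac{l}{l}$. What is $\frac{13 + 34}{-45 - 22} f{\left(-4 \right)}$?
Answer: $- \frac{47}{67} \approx -0.70149$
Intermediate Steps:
$f{\left(l \right)} = 1$
$\frac{13 + 34}{-45 - 22} f{\left(-4 \right)} = \frac{13 + 34}{-45 - 22} \cdot 1 = \frac{47}{-67} \cdot 1 = 47 \left(- \frac{1}{67}\right) 1 = \left(- \frac{47}{67}\right) 1 = - \frac{47}{67}$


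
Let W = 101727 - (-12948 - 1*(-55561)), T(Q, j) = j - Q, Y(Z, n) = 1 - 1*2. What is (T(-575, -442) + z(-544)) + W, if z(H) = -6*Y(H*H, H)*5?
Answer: 59277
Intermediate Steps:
Y(Z, n) = -1 (Y(Z, n) = 1 - 2 = -1)
W = 59114 (W = 101727 - (-12948 + 55561) = 101727 - 1*42613 = 101727 - 42613 = 59114)
z(H) = 30 (z(H) = -6*(-1)*5 = 6*5 = 30)
(T(-575, -442) + z(-544)) + W = ((-442 - 1*(-575)) + 30) + 59114 = ((-442 + 575) + 30) + 59114 = (133 + 30) + 59114 = 163 + 59114 = 59277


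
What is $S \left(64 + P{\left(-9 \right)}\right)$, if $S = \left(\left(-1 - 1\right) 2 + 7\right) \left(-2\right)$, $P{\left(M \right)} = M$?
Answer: $-330$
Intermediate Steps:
$S = -6$ ($S = \left(\left(-2\right) 2 + 7\right) \left(-2\right) = \left(-4 + 7\right) \left(-2\right) = 3 \left(-2\right) = -6$)
$S \left(64 + P{\left(-9 \right)}\right) = - 6 \left(64 - 9\right) = \left(-6\right) 55 = -330$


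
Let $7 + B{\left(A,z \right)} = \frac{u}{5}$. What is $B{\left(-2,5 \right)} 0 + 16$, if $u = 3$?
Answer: $16$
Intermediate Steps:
$B{\left(A,z \right)} = - \frac{32}{5}$ ($B{\left(A,z \right)} = -7 + \frac{3}{5} = - \frac{32}{5}$)
$B{\left(-2,5 \right)} 0 + 16 = \left(- \frac{32}{5}\right) 0 + 16 = 0 + 16 = 16$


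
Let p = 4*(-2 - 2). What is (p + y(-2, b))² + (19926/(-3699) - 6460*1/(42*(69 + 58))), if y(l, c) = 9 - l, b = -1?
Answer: 6723719/365379 ≈ 18.402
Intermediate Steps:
p = -16 (p = 4*(-4) = -16)
(p + y(-2, b))² + (19926/(-3699) - 6460*1/(42*(69 + 58))) = (-16 + (9 - 1*(-2)))² + (19926/(-3699) - 6460*1/(42*(69 + 58))) = (-16 + (9 + 2))² + (19926*(-1/3699) - 6460/(42*127)) = (-16 + 11)² + (-738/137 - 6460/5334) = (-5)² + (-738/137 - 6460*1/5334) = 25 + (-738/137 - 3230/2667) = 25 - 2410756/365379 = 6723719/365379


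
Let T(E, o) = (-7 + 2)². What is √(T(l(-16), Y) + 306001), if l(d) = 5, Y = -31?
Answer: √306026 ≈ 553.20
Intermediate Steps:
T(E, o) = 25 (T(E, o) = (-5)² = 25)
√(T(l(-16), Y) + 306001) = √(25 + 306001) = √306026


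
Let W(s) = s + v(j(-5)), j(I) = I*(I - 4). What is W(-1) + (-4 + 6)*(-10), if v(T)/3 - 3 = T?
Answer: 123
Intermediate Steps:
j(I) = I*(-4 + I)
v(T) = 9 + 3*T
W(s) = 144 + s (W(s) = s + (9 + 3*(-5*(-4 - 5))) = s + (9 + 3*(-5*(-9))) = s + (9 + 3*45) = s + (9 + 135) = s + 144 = 144 + s)
W(-1) + (-4 + 6)*(-10) = (144 - 1) + (-4 + 6)*(-10) = 143 + 2*(-10) = 143 - 20 = 123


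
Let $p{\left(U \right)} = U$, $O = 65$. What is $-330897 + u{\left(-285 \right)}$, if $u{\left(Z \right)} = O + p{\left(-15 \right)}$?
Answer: $-330847$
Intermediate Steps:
$u{\left(Z \right)} = 50$ ($u{\left(Z \right)} = 65 - 15 = 50$)
$-330897 + u{\left(-285 \right)} = -330897 + 50 = -330847$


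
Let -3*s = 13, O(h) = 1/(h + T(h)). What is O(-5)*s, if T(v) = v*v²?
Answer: 1/30 ≈ 0.033333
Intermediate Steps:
T(v) = v³
O(h) = 1/(h + h³)
s = -13/3 (s = -⅓*13 = -13/3 ≈ -4.3333)
O(-5)*s = -13/3/(-5 + (-5)³) = -13/3/(-5 - 125) = -13/3/(-130) = -1/130*(-13/3) = 1/30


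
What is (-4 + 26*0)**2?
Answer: 16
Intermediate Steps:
(-4 + 26*0)**2 = (-4 + 0)**2 = (-4)**2 = 16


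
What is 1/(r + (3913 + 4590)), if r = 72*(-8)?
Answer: 1/7927 ≈ 0.00012615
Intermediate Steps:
r = -576
1/(r + (3913 + 4590)) = 1/(-576 + (3913 + 4590)) = 1/(-576 + 8503) = 1/7927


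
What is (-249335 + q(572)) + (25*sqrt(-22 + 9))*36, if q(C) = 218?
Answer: -249117 + 900*I*sqrt(13) ≈ -2.4912e+5 + 3245.0*I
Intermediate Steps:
(-249335 + q(572)) + (25*sqrt(-22 + 9))*36 = (-249335 + 218) + (25*sqrt(-22 + 9))*36 = -249117 + (25*sqrt(-13))*36 = -249117 + (25*(I*sqrt(13)))*36 = -249117 + (25*I*sqrt(13))*36 = -249117 + 900*I*sqrt(13)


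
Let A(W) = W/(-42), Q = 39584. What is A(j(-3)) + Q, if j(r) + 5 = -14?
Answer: 1662547/42 ≈ 39584.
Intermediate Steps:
j(r) = -19 (j(r) = -5 - 14 = -19)
A(W) = -W/42 (A(W) = W*(-1/42) = -W/42)
A(j(-3)) + Q = -1/42*(-19) + 39584 = 19/42 + 39584 = 1662547/42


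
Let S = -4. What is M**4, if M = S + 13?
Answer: 6561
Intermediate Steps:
M = 9 (M = -4 + 13 = 9)
M**4 = 9**4 = 6561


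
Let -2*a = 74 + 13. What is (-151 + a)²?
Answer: 151321/4 ≈ 37830.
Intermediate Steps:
a = -87/2 (a = -(74 + 13)/2 = -½*87 = -87/2 ≈ -43.500)
(-151 + a)² = (-151 - 87/2)² = (-389/2)² = 151321/4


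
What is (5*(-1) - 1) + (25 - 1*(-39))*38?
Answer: 2426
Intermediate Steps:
(5*(-1) - 1) + (25 - 1*(-39))*38 = (-5 - 1) + (25 + 39)*38 = -6 + 64*38 = -6 + 2432 = 2426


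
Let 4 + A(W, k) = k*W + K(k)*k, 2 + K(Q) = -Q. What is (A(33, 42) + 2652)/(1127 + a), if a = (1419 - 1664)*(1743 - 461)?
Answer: -2186/312963 ≈ -0.0069849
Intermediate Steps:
K(Q) = -2 - Q
A(W, k) = -4 + W*k + k*(-2 - k) (A(W, k) = -4 + (k*W + (-2 - k)*k) = -4 + (W*k + k*(-2 - k)) = -4 + W*k + k*(-2 - k))
a = -314090 (a = -245*1282 = -314090)
(A(33, 42) + 2652)/(1127 + a) = ((-4 + 33*42 - 1*42*(2 + 42)) + 2652)/(1127 - 314090) = ((-4 + 1386 - 1*42*44) + 2652)/(-312963) = ((-4 + 1386 - 1848) + 2652)*(-1/312963) = (-466 + 2652)*(-1/312963) = 2186*(-1/312963) = -2186/312963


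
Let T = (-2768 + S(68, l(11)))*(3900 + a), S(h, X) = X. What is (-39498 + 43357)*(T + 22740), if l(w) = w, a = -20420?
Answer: 175848378420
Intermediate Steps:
T = 45545640 (T = (-2768 + 11)*(3900 - 20420) = -2757*(-16520) = 45545640)
(-39498 + 43357)*(T + 22740) = (-39498 + 43357)*(45545640 + 22740) = 3859*45568380 = 175848378420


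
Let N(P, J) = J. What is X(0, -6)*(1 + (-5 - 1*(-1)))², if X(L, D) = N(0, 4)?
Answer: 36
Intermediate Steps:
X(L, D) = 4
X(0, -6)*(1 + (-5 - 1*(-1)))² = 4*(1 + (-5 - 1*(-1)))² = 4*(1 + (-5 + 1))² = 4*(1 - 4)² = 4*(-3)² = 4*9 = 36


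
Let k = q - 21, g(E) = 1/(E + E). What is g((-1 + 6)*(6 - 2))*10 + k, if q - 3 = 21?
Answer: 13/4 ≈ 3.2500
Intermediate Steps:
q = 24 (q = 3 + 21 = 24)
g(E) = 1/(2*E)
k = 3 (k = 24 - 21 = 3)
g((-1 + 6)*(6 - 2))*10 + k = (1/(2*(((-1 + 6)*(6 - 2)))))*10 + 3 = (1/(2*((5*4))))*10 + 3 = ((1/2)/20)*10 + 3 = ((1/2)*(1/20))*10 + 3 = (1/40)*10 + 3 = 1/4 + 3 = 13/4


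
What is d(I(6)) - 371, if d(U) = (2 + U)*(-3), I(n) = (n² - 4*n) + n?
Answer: -431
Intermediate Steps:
I(n) = n² - 3*n
d(U) = -6 - 3*U
d(I(6)) - 371 = (-6 - 18*(-3 + 6)) - 371 = (-6 - 18*3) - 371 = (-6 - 3*18) - 371 = (-6 - 54) - 371 = -60 - 371 = -431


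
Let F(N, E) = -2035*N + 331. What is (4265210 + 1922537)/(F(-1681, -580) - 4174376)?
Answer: -6187747/753210 ≈ -8.2152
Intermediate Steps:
F(N, E) = 331 - 2035*N
(4265210 + 1922537)/(F(-1681, -580) - 4174376) = (4265210 + 1922537)/((331 - 2035*(-1681)) - 4174376) = 6187747/((331 + 3420835) - 4174376) = 6187747/(3421166 - 4174376) = 6187747/(-753210) = 6187747*(-1/753210) = -6187747/753210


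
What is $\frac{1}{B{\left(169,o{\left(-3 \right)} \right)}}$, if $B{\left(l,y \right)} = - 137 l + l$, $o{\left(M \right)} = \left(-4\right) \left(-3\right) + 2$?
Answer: $- \frac{1}{22984} \approx -4.3509 \cdot 10^{-5}$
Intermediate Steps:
$o{\left(M \right)} = 14$ ($o{\left(M \right)} = 12 + 2 = 14$)
$B{\left(l,y \right)} = - 136 l$
$\frac{1}{B{\left(169,o{\left(-3 \right)} \right)}} = \frac{1}{\left(-136\right) 169} = \frac{1}{-22984} = - \frac{1}{22984}$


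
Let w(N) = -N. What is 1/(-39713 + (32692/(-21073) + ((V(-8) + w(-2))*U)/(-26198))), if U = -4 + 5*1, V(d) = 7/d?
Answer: -4416563632/175401843427401 ≈ -2.5180e-5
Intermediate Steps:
U = 1 (U = -4 + 5 = 1)
1/(-39713 + (32692/(-21073) + ((V(-8) + w(-2))*U)/(-26198))) = 1/(-39713 + (32692/(-21073) + ((7/(-8) - 1*(-2))*1)/(-26198))) = 1/(-39713 + (32692*(-1/21073) + ((7*(-⅛) + 2)*1)*(-1/26198))) = 1/(-39713 + (-32692/21073 + ((-7/8 + 2)*1)*(-1/26198))) = 1/(-39713 + (-32692/21073 + ((9/8)*1)*(-1/26198))) = 1/(-39713 + (-32692/21073 + (9/8)*(-1/26198))) = 1/(-39713 + (-32692/21073 - 9/209584)) = 1/(-39713 - 6851909785/4416563632) = 1/(-175401843427401/4416563632) = -4416563632/175401843427401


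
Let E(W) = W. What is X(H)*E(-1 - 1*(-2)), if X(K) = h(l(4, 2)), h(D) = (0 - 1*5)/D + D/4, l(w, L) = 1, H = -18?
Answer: -19/4 ≈ -4.7500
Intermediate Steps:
h(D) = -5/D + D/4 (h(D) = (0 - 5)/D + D*(1/4) = -5/D + D/4)
X(K) = -19/4 (X(K) = -5/1 + (1/4)*1 = -5*1 + 1/4 = -5 + 1/4 = -19/4)
X(H)*E(-1 - 1*(-2)) = -19*(-1 - 1*(-2))/4 = -19*(-1 + 2)/4 = -19/4*1 = -19/4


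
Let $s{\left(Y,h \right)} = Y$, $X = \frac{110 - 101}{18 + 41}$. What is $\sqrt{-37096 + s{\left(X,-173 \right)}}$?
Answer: $\frac{i \sqrt{129130645}}{59} \approx 192.6 i$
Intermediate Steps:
$X = \frac{9}{59} \approx 0.15254$
$\sqrt{-37096 + s{\left(X,-173 \right)}} = \sqrt{-37096 + \frac{9}{59}} = \sqrt{- \frac{2188655}{59}} = \frac{i \sqrt{129130645}}{59}$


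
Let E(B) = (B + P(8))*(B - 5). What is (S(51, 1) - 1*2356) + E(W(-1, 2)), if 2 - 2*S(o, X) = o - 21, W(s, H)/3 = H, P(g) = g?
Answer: -2356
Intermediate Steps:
W(s, H) = 3*H
S(o, X) = 23/2 - o/2 (S(o, X) = 1 - (o - 21)/2 = 1 - (-21 + o)/2 = 1 + (21/2 - o/2) = 23/2 - o/2)
E(B) = (-5 + B)*(8 + B) (E(B) = (B + 8)*(B - 5) = (8 + B)*(-5 + B) = (-5 + B)*(8 + B))
(S(51, 1) - 1*2356) + E(W(-1, 2)) = ((23/2 - ½*51) - 1*2356) + (-40 + (3*2)² + 3*(3*2)) = ((23/2 - 51/2) - 2356) + (-40 + 6² + 3*6) = (-14 - 2356) + (-40 + 36 + 18) = -2370 + 14 = -2356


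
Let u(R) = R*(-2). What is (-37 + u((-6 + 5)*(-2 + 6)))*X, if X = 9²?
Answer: -2349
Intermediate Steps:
u(R) = -2*R
X = 81
(-37 + u((-6 + 5)*(-2 + 6)))*X = (-37 - 2*(-6 + 5)*(-2 + 6))*81 = (-37 - (-2)*4)*81 = (-37 - 2*(-4))*81 = (-37 + 8)*81 = -29*81 = -2349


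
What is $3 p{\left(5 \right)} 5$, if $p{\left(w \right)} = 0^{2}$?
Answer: $0$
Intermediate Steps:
$p{\left(w \right)} = 0$
$3 p{\left(5 \right)} 5 = 3 \cdot 0 \cdot 5 = 0 \cdot 5 = 0$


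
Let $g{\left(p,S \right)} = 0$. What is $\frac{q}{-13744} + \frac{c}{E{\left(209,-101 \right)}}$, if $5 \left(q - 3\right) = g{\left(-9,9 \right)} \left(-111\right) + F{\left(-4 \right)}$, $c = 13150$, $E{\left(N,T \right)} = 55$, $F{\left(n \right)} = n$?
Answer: $\frac{180733479}{755920} \approx 239.09$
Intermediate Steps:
$q = \frac{11}{5}$ ($q = 3 + \frac{0 \left(-111\right) - 4}{5} = 3 + \frac{0 - 4}{5} = 3 + \frac{1}{5} \left(-4\right) = 3 - \frac{4}{5} = \frac{11}{5} \approx 2.2$)
$\frac{q}{-13744} + \frac{c}{E{\left(209,-101 \right)}} = \frac{11}{5 \left(-13744\right)} + \frac{13150}{55} = \frac{11}{5} \left(- \frac{1}{13744}\right) + 13150 \cdot \frac{1}{55} = - \frac{11}{68720} + \frac{2630}{11} = \frac{180733479}{755920}$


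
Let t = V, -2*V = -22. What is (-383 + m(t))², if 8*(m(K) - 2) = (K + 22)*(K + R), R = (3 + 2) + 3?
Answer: 5861241/64 ≈ 91582.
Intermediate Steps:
V = 11 (V = -½*(-22) = 11)
t = 11
R = 8 (R = 5 + 3 = 8)
m(K) = 2 + (8 + K)*(22 + K)/8 (m(K) = 2 + ((K + 22)*(K + 8))/8 = 2 + ((22 + K)*(8 + K))/8 = 2 + ((8 + K)*(22 + K))/8 = 2 + (8 + K)*(22 + K)/8)
(-383 + m(t))² = (-383 + (24 + (⅛)*11² + (15/4)*11))² = (-383 + (24 + (⅛)*121 + 165/4))² = (-383 + (24 + 121/8 + 165/4))² = (-383 + 643/8)² = (-2421/8)² = 5861241/64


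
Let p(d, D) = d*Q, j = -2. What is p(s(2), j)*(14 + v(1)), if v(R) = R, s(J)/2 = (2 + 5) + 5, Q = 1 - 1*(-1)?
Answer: 720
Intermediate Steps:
Q = 2 (Q = 1 + 1 = 2)
s(J) = 24 (s(J) = 2*((2 + 5) + 5) = 2*(7 + 5) = 2*12 = 24)
p(d, D) = 2*d (p(d, D) = d*2 = 2*d)
p(s(2), j)*(14 + v(1)) = (2*24)*(14 + 1) = 48*15 = 720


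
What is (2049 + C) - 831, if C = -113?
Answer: 1105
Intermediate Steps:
(2049 + C) - 831 = (2049 - 113) - 831 = 1936 - 831 = 1105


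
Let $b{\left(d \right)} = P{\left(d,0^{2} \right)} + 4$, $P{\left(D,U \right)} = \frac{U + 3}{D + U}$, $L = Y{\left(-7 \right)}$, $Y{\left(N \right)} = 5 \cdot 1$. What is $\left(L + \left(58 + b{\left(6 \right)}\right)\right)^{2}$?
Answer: $\frac{18225}{4} \approx 4556.3$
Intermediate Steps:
$Y{\left(N \right)} = 5$
$L = 5$
$P{\left(D,U \right)} = \frac{3 + U}{D + U}$
$b{\left(d \right)} = 4 + \frac{3}{d}$ ($b{\left(d \right)} = \frac{3 + 0^{2}}{d + 0^{2}} + 4 = \frac{3 + 0}{d + 0} + 4 = \frac{1}{d} 3 + 4 = \frac{3}{d} + 4 = 4 + \frac{3}{d}$)
$\left(L + \left(58 + b{\left(6 \right)}\right)\right)^{2} = \left(5 + \left(58 + \left(4 + \frac{3}{6}\right)\right)\right)^{2} = \left(5 + \left(58 + \left(4 + 3 \cdot \frac{1}{6}\right)\right)\right)^{2} = \left(5 + \left(58 + \left(4 + \frac{1}{2}\right)\right)\right)^{2} = \left(5 + \left(58 + \frac{9}{2}\right)\right)^{2} = \left(5 + \frac{125}{2}\right)^{2} = \left(\frac{135}{2}\right)^{2} = \frac{18225}{4}$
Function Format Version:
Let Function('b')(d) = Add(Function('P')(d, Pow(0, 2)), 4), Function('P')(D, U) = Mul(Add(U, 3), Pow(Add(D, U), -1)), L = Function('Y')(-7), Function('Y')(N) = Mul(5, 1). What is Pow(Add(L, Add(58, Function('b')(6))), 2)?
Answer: Rational(18225, 4) ≈ 4556.3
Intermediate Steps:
Function('Y')(N) = 5
L = 5
Function('P')(D, U) = Mul(Pow(Add(D, U), -1), Add(3, U)) (Function('P')(D, U) = Mul(Add(3, U), Pow(Add(D, U), -1)) = Mul(Pow(Add(D, U), -1), Add(3, U)))
Function('b')(d) = Add(4, Mul(3, Pow(d, -1))) (Function('b')(d) = Add(Mul(Pow(Add(d, Pow(0, 2)), -1), Add(3, Pow(0, 2))), 4) = Add(Mul(Pow(Add(d, 0), -1), Add(3, 0)), 4) = Add(Mul(Pow(d, -1), 3), 4) = Add(Mul(3, Pow(d, -1)), 4) = Add(4, Mul(3, Pow(d, -1))))
Pow(Add(L, Add(58, Function('b')(6))), 2) = Pow(Add(5, Add(58, Add(4, Mul(3, Pow(6, -1))))), 2) = Pow(Add(5, Add(58, Add(4, Mul(3, Rational(1, 6))))), 2) = Pow(Add(5, Add(58, Add(4, Rational(1, 2)))), 2) = Pow(Add(5, Add(58, Rational(9, 2))), 2) = Pow(Add(5, Rational(125, 2)), 2) = Pow(Rational(135, 2), 2) = Rational(18225, 4)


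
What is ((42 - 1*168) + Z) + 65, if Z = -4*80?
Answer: -381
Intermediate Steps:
Z = -320
((42 - 1*168) + Z) + 65 = ((42 - 1*168) - 320) + 65 = ((42 - 168) - 320) + 65 = (-126 - 320) + 65 = -446 + 65 = -381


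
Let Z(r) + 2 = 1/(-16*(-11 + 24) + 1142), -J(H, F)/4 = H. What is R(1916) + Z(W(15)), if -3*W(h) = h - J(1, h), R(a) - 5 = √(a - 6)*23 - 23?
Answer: -18679/934 + 23*√1910 ≈ 985.18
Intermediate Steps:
J(H, F) = -4*H
R(a) = -18 + 23*√(-6 + a) (R(a) = 5 + (√(a - 6)*23 - 23) = 5 + (√(-6 + a)*23 - 23) = 5 + (23*√(-6 + a) - 23) = 5 + (-23 + 23*√(-6 + a)) = -18 + 23*√(-6 + a))
W(h) = -4/3 - h/3 (W(h) = -(h - (-4))/3 = -(h - 1*(-4))/3 = -(h + 4)/3 = -(4 + h)/3 = -4/3 - h/3)
Z(r) = -1867/934 (Z(r) = -2 + 1/(-16*(-11 + 24) + 1142) = -2 + 1/(-16*13 + 1142) = -2 + 1/(-208 + 1142) = -2 + 1/934 = -1867/934)
R(1916) + Z(W(15)) = (-18 + 23*√(-6 + 1916)) - 1867/934 = (-18 + 23*√1910) - 1867/934 = -18679/934 + 23*√1910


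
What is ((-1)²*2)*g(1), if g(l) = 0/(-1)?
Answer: 0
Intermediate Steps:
g(l) = 0 (g(l) = 0*(-1) = 0)
((-1)²*2)*g(1) = ((-1)²*2)*0 = (1*2)*0 = 2*0 = 0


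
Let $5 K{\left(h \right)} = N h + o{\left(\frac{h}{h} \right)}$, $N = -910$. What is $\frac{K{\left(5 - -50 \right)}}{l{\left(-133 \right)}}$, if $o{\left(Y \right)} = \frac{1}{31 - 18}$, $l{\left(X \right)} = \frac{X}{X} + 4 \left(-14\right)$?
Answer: $\frac{650649}{3575} \approx 182.0$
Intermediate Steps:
$l{\left(X \right)} = -55$ ($l{\left(X \right)} = 1 - 56 = -55$)
$o{\left(Y \right)} = \frac{1}{13}$
$K{\left(h \right)} = \frac{1}{65} - 182 h$ ($K{\left(h \right)} = \frac{- 910 h + \frac{1}{13}}{5} = \frac{\frac{1}{13} - 910 h}{5} = \frac{1}{65} - 182 h$)
$\frac{K{\left(5 - -50 \right)}}{l{\left(-133 \right)}} = \frac{\frac{1}{65} - 182 \left(5 - -50\right)}{-55} = \left(\frac{1}{65} - 182 \left(5 + 50\right)\right) \left(- \frac{1}{55}\right) = \left(\frac{1}{65} - 10010\right) \left(- \frac{1}{55}\right) = \left(- \frac{650649}{65}\right) \left(- \frac{1}{55}\right) = \frac{650649}{3575}$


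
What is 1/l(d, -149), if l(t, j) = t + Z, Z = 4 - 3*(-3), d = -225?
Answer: -1/212 ≈ -0.0047170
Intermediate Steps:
Z = 13 (Z = 4 + 9 = 13)
l(t, j) = 13 + t (l(t, j) = t + 13 = 13 + t)
1/l(d, -149) = 1/(13 - 225) = 1/(-212) = -1/212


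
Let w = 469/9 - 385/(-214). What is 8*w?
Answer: 415324/963 ≈ 431.28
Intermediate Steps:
w = 103831/1926 (w = 469*(⅑) - 385*(-1/214) = 469/9 + 385/214 = 103831/1926 ≈ 53.910)
8*w = 8*(103831/1926) = 415324/963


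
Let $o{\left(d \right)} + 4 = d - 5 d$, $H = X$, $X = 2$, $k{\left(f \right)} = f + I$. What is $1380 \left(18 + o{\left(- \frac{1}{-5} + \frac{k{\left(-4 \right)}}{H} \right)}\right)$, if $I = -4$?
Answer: $40296$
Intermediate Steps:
$k{\left(f \right)} = -4 + f$ ($k{\left(f \right)} = f - 4 = -4 + f$)
$H = 2$
$o{\left(d \right)} = -4 - 4 d$ ($o{\left(d \right)} = -4 + \left(d - 5 d\right) = -4 - 4 d$)
$1380 \left(18 + o{\left(- \frac{1}{-5} + \frac{k{\left(-4 \right)}}{H} \right)}\right) = 1380 \left(18 - \left(4 + 4 \left(- \frac{1}{-5} + \frac{-4 - 4}{2}\right)\right)\right) = 1380 \left(18 - \left(4 + 4 \left(\left(-1\right) \left(- \frac{1}{5}\right) - 4\right)\right)\right) = 1380 \left(18 - \left(4 + 4 \left(\frac{1}{5} - 4\right)\right)\right) = 1380 \left(18 - - \frac{56}{5}\right) = 1380 \left(18 + \left(-4 + \frac{76}{5}\right)\right) = 1380 \left(18 + \frac{56}{5}\right) = 1380 \cdot \frac{146}{5} = 40296$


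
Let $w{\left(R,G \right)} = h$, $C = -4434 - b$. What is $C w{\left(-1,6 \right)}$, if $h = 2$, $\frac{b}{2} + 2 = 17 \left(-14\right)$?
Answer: $-7908$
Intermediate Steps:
$b = -480$ ($b = -4 + 2 \cdot 17 \left(-14\right) = -4 + 2 \left(-238\right) = -4 - 476 = -480$)
$C = -3954$ ($C = -4434 - -480 = -4434 + 480 = -3954$)
$w{\left(R,G \right)} = 2$
$C w{\left(-1,6 \right)} = \left(-3954\right) 2 = -7908$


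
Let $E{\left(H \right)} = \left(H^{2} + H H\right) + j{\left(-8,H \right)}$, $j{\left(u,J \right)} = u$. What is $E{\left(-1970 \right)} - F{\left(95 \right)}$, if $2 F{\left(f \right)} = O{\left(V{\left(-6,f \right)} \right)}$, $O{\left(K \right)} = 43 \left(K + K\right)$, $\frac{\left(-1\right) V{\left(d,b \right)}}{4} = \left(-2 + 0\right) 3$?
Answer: $7760760$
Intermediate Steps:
$V{\left(d,b \right)} = 24$ ($V{\left(d,b \right)} = - 4 \left(-2 + 0\right) 3 = - 4 \left(\left(-2\right) 3\right) = \left(-4\right) \left(-6\right) = 24$)
$E{\left(H \right)} = -8 + 2 H^{2}$ ($E{\left(H \right)} = \left(H^{2} + H H\right) - 8 = \left(H^{2} + H^{2}\right) - 8 = 2 H^{2} - 8 = -8 + 2 H^{2}$)
$O{\left(K \right)} = 86 K$ ($O{\left(K \right)} = 43 \cdot 2 K = 86 K$)
$F{\left(f \right)} = 1032$ ($F{\left(f \right)} = \frac{86 \cdot 24}{2} = \frac{1}{2} \cdot 2064 = 1032$)
$E{\left(-1970 \right)} - F{\left(95 \right)} = \left(-8 + 2 \left(-1970\right)^{2}\right) - 1032 = \left(-8 + 2 \cdot 3880900\right) - 1032 = \left(-8 + 7761800\right) - 1032 = 7761792 - 1032 = 7760760$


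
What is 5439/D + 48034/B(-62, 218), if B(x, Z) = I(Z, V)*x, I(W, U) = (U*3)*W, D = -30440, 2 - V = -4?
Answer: -348174799/925710840 ≈ -0.37612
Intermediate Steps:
V = 6 (V = 2 - 1*(-4) = 2 + 4 = 6)
I(W, U) = 3*U*W (I(W, U) = (3*U)*W = 3*U*W)
B(x, Z) = 18*Z*x (B(x, Z) = (3*6*Z)*x = (18*Z)*x = 18*Z*x)
5439/D + 48034/B(-62, 218) = 5439/(-30440) + 48034/((18*218*(-62))) = 5439*(-1/30440) + 48034/(-243288) = -5439/30440 + 48034*(-1/243288) = -5439/30440 - 24017/121644 = -348174799/925710840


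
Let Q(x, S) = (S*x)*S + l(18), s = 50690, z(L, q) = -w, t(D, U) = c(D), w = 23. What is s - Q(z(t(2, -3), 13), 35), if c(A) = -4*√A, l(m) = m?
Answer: 78847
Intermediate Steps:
t(D, U) = -4*√D
z(L, q) = -23 (z(L, q) = -1*23 = -23)
Q(x, S) = 18 + x*S² (Q(x, S) = (S*x)*S + 18 = x*S² + 18 = 18 + x*S²)
s - Q(z(t(2, -3), 13), 35) = 50690 - (18 - 23*35²) = 50690 - (18 - 23*1225) = 50690 - (18 - 28175) = 50690 - 1*(-28157) = 50690 + 28157 = 78847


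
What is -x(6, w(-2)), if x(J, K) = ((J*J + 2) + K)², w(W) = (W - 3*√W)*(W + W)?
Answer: -1828 - 1104*I*√2 ≈ -1828.0 - 1561.3*I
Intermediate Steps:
w(W) = 2*W*(W - 3*√W) (w(W) = (W - 3*√W)*(2*W) = 2*W*(W - 3*√W))
x(J, K) = (2 + K + J²)² (x(J, K) = ((J² + 2) + K)² = ((2 + J²) + K)² = (2 + K + J²)²)
-x(6, w(-2)) = -(2 + (-(-12)*I*√2 + 2*(-2)²) + 6²)² = -(2 + (-(-12)*I*√2 + 2*4) + 36)² = -(2 + (12*I*√2 + 8) + 36)² = -(2 + (8 + 12*I*√2) + 36)² = -(46 + 12*I*√2)²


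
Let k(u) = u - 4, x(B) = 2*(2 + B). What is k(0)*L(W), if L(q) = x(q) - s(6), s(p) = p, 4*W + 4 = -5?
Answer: 26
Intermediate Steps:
W = -9/4 (W = -1 + (¼)*(-5) = -1 - 5/4 = -9/4 ≈ -2.2500)
x(B) = 4 + 2*B
k(u) = -4 + u
L(q) = -2 + 2*q (L(q) = (4 + 2*q) - 1*6 = (4 + 2*q) - 6 = -2 + 2*q)
k(0)*L(W) = (-4 + 0)*(-2 + 2*(-9/4)) = -4*(-2 - 9/2) = -4*(-13/2) = 26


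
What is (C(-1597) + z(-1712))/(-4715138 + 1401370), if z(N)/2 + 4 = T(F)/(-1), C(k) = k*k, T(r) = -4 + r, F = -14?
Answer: -2550437/3313768 ≈ -0.76965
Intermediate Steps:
C(k) = k²
z(N) = 28 (z(N) = -8 + 2*((-4 - 14)/(-1)) = -8 + 2*(-18*(-1)) = -8 + 2*18 = -8 + 36 = 28)
(C(-1597) + z(-1712))/(-4715138 + 1401370) = ((-1597)² + 28)/(-4715138 + 1401370) = (2550409 + 28)/(-3313768) = 2550437*(-1/3313768) = -2550437/3313768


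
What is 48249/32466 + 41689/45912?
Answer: 594780527/248429832 ≈ 2.3942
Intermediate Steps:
48249/32466 + 41689/45912 = 48249*(1/32466) + 41689*(1/45912) = 16083/10822 + 41689/45912 = 594780527/248429832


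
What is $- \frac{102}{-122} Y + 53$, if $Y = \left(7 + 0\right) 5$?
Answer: $\frac{5018}{61} \approx 82.262$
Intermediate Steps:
$Y = 35$ ($Y = 7 \cdot 5 = 35$)
$- \frac{102}{-122} Y + 53 = - \frac{102}{-122} \cdot 35 + 53 = \left(-102\right) \left(- \frac{1}{122}\right) 35 + 53 = \frac{51}{61} \cdot 35 + 53 = \frac{1785}{61} + 53 = \frac{5018}{61}$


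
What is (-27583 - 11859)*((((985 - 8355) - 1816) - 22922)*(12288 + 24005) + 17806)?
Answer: 45960888486396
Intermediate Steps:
(-27583 - 11859)*((((985 - 8355) - 1816) - 22922)*(12288 + 24005) + 17806) = -39442*(((-7370 - 1816) - 22922)*36293 + 17806) = -39442*((-9186 - 22922)*36293 + 17806) = -39442*(-32108*36293 + 17806) = -39442*(-1165295644 + 17806) = -39442*(-1165277838) = 45960888486396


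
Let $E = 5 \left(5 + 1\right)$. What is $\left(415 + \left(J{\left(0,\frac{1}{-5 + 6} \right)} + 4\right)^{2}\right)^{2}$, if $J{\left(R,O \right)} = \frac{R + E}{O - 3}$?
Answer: $287296$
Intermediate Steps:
$E = 30$ ($E = 5 \cdot 6 = 30$)
$J{\left(R,O \right)} = \frac{30 + R}{-3 + O}$ ($J{\left(R,O \right)} = \frac{R + 30}{O - 3} = \frac{30 + R}{-3 + O}$)
$\left(415 + \left(J{\left(0,\frac{1}{-5 + 6} \right)} + 4\right)^{2}\right)^{2} = \left(415 + \left(\frac{30 + 0}{-3 + \frac{1}{-5 + 6}} + 4\right)^{2}\right)^{2} = \left(415 + \left(\frac{1}{-3 + 1^{-1}} \cdot 30 + 4\right)^{2}\right)^{2} = \left(415 + \left(\frac{1}{-3 + 1} \cdot 30 + 4\right)^{2}\right)^{2} = \left(415 + \left(\frac{1}{-2} \cdot 30 + 4\right)^{2}\right)^{2} = \left(415 + \left(\left(- \frac{1}{2}\right) 30 + 4\right)^{2}\right)^{2} = \left(415 + \left(-15 + 4\right)^{2}\right)^{2} = \left(415 + \left(-11\right)^{2}\right)^{2} = \left(415 + 121\right)^{2} = 536^{2} = 287296$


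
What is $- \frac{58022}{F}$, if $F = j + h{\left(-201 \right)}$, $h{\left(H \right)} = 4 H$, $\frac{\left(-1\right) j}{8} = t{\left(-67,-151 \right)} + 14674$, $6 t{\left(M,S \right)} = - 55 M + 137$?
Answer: $\frac{29011}{61646} \approx 0.47061$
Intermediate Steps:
$t{\left(M,S \right)} = \frac{137}{6} - \frac{55 M}{6}$ ($t{\left(M,S \right)} = \frac{- 55 M + 137}{6} = \frac{137 - 55 M}{6} = \frac{137}{6} - \frac{55 M}{6}$)
$j = -122488$ ($j = - 8 \left(\left(\frac{137}{6} - - \frac{3685}{6}\right) + 14674\right) = - 8 \left(\left(\frac{137}{6} + \frac{3685}{6}\right) + 14674\right) = - 8 \left(637 + 14674\right) = \left(-8\right) 15311 = -122488$)
$F = -123292$ ($F = -122488 + 4 \left(-201\right) = -122488 - 804 = -123292$)
$- \frac{58022}{F} = - \frac{58022}{-123292} = \left(-58022\right) \left(- \frac{1}{123292}\right) = \frac{29011}{61646}$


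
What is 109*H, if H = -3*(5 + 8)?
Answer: -4251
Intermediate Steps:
H = -39 (H = -3*13 = -39)
109*H = 109*(-39) = -4251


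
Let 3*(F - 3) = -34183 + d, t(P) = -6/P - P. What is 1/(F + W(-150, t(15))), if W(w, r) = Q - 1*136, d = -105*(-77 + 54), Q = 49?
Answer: -3/32020 ≈ -9.3691e-5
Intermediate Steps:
d = 2415 (d = -105*(-23) = 2415)
t(P) = -P - 6/P
W(w, r) = -87 (W(w, r) = 49 - 1*136 = 49 - 136 = -87)
F = -31759/3 (F = 3 + (-34183 + 2415)/3 = 3 + (⅓)*(-31768) = 3 - 31768/3 = -31759/3 ≈ -10586.)
1/(F + W(-150, t(15))) = 1/(-31759/3 - 87) = 1/(-32020/3) = -3/32020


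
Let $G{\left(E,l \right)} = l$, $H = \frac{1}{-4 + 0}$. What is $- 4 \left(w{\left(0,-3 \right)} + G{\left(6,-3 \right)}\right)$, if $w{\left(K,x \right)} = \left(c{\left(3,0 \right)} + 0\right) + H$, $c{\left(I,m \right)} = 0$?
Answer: $13$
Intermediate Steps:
$H = - \frac{1}{4}$ ($H = \frac{1}{-4} = - \frac{1}{4} \approx -0.25$)
$w{\left(K,x \right)} = - \frac{1}{4}$ ($w{\left(K,x \right)} = \left(0 + 0\right) - \frac{1}{4} = 0 - \frac{1}{4} = - \frac{1}{4}$)
$- 4 \left(w{\left(0,-3 \right)} + G{\left(6,-3 \right)}\right) = - 4 \left(- \frac{1}{4} - 3\right) = \left(-4\right) \left(- \frac{13}{4}\right) = 13$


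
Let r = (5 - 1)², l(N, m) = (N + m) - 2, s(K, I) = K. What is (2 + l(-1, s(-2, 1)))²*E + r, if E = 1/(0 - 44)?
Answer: 695/44 ≈ 15.795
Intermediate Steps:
l(N, m) = -2 + N + m
r = 16 (r = 4² = 16)
E = -1/44 (E = 1/(-44) = -1/44 ≈ -0.022727)
(2 + l(-1, s(-2, 1)))²*E + r = (2 + (-2 - 1 - 2))²*(-1/44) + 16 = (2 - 5)²*(-1/44) + 16 = (-3)²*(-1/44) + 16 = 9*(-1/44) + 16 = -9/44 + 16 = 695/44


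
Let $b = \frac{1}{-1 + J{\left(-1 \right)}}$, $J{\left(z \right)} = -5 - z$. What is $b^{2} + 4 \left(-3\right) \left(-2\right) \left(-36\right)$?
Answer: $- \frac{21599}{25} \approx -863.96$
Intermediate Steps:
$b = - \frac{1}{5}$ ($b = \frac{1}{-1 - 4} = \frac{1}{-5} = - \frac{1}{5} \approx -0.2$)
$b^{2} + 4 \left(-3\right) \left(-2\right) \left(-36\right) = \left(- \frac{1}{5}\right)^{2} + 4 \left(-3\right) \left(-2\right) \left(-36\right) = \frac{1}{25} + \left(-12\right) \left(-2\right) \left(-36\right) = \frac{1}{25} + 24 \left(-36\right) = \frac{1}{25} - 864 = - \frac{21599}{25}$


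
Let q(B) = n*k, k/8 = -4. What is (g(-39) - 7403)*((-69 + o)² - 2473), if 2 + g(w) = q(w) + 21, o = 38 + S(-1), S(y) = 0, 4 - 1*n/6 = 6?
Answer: 10584000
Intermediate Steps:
k = -32 (k = 8*(-4) = -32)
n = -12 (n = 24 - 6*6 = 24 - 36 = -12)
o = 38 (o = 38 + 0 = 38)
q(B) = 384 (q(B) = -12*(-32) = 384)
g(w) = 403 (g(w) = -2 + (384 + 21) = -2 + 405 = 403)
(g(-39) - 7403)*((-69 + o)² - 2473) = (403 - 7403)*((-69 + 38)² - 2473) = -7000*((-31)² - 2473) = -7000*(961 - 2473) = -7000*(-1512) = 10584000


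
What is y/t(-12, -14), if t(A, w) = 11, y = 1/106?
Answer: 1/1166 ≈ 0.00085763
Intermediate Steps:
y = 1/106 ≈ 0.0094340
y/t(-12, -14) = (1/106)/11 = (1/106)*(1/11) = 1/1166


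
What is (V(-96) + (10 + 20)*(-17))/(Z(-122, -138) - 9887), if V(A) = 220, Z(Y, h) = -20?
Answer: 290/9907 ≈ 0.029272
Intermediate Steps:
(V(-96) + (10 + 20)*(-17))/(Z(-122, -138) - 9887) = (220 + (10 + 20)*(-17))/(-20 - 9887) = (220 + 30*(-17))/(-9907) = (220 - 510)*(-1/9907) = -290*(-1/9907) = 290/9907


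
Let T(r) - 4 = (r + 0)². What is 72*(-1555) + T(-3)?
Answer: -111947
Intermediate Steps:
T(r) = 4 + r² (T(r) = 4 + (r + 0)² = 4 + r²)
72*(-1555) + T(-3) = 72*(-1555) + (4 + (-3)²) = -111960 + (4 + 9) = -111960 + 13 = -111947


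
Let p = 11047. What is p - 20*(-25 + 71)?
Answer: 10127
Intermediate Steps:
p - 20*(-25 + 71) = 11047 - 20*(-25 + 71) = 11047 - 20*46 = 11047 - 920 = 10127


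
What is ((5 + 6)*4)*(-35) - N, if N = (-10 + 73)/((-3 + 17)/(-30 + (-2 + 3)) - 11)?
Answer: -56777/37 ≈ -1534.5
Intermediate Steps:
N = -203/37 (N = 63/(14/(-30 + 1) - 11) = 63/(14/(-29) - 11) = 63/(14*(-1/29) - 11) = 63/(-14/29 - 11) = 63/(-333/29) = 63*(-29/333) = -203/37 ≈ -5.4865)
((5 + 6)*4)*(-35) - N = ((5 + 6)*4)*(-35) - 1*(-203/37) = (11*4)*(-35) + 203/37 = 44*(-35) + 203/37 = -1540 + 203/37 = -56777/37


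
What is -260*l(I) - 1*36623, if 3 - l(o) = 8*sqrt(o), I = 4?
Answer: -33243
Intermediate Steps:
l(o) = 3 - 8*sqrt(o)
-260*l(I) - 1*36623 = -260*(3 - 8*sqrt(4)) - 1*36623 = -260*(3 - 8*2) - 36623 = -260*(3 - 16) - 36623 = -260*(-13) - 36623 = 3380 - 36623 = -33243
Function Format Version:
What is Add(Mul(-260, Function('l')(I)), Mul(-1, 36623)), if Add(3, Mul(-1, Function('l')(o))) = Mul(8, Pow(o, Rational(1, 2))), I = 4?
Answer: -33243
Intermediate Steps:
Function('l')(o) = Add(3, Mul(-8, Pow(o, Rational(1, 2)))) (Function('l')(o) = Add(3, Mul(-1, Mul(8, Pow(o, Rational(1, 2))))) = Add(3, Mul(-8, Pow(o, Rational(1, 2)))))
Add(Mul(-260, Function('l')(I)), Mul(-1, 36623)) = Add(Mul(-260, Add(3, Mul(-8, Pow(4, Rational(1, 2))))), Mul(-1, 36623)) = Add(Mul(-260, Add(3, Mul(-8, 2))), -36623) = Add(Mul(-260, Add(3, -16)), -36623) = Add(Mul(-260, -13), -36623) = Add(3380, -36623) = -33243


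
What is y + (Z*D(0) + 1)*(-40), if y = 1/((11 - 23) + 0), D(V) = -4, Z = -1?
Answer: -2401/12 ≈ -200.08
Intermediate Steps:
y = -1/12 (y = 1/(-12 + 0) = 1/(-12) = -1/12 ≈ -0.083333)
y + (Z*D(0) + 1)*(-40) = -1/12 + (-1*(-4) + 1)*(-40) = -1/12 + (4 + 1)*(-40) = -1/12 + 5*(-40) = -1/12 - 200 = -2401/12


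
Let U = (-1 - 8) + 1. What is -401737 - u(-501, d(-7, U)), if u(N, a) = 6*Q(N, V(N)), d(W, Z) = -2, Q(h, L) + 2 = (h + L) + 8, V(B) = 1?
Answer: -398773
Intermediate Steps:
U = -8 (U = -9 + 1 = -8)
Q(h, L) = 6 + L + h (Q(h, L) = -2 + ((h + L) + 8) = -2 + ((L + h) + 8) = -2 + (8 + L + h) = 6 + L + h)
u(N, a) = 42 + 6*N (u(N, a) = 6*(6 + 1 + N) = 6*(7 + N) = 42 + 6*N)
-401737 - u(-501, d(-7, U)) = -401737 - (42 + 6*(-501)) = -401737 - (42 - 3006) = -401737 - 1*(-2964) = -401737 + 2964 = -398773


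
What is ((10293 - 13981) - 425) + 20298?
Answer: 16185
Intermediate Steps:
((10293 - 13981) - 425) + 20298 = (-3688 - 425) + 20298 = -4113 + 20298 = 16185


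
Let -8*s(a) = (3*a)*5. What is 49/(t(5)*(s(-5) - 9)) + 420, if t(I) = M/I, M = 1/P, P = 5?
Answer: 11060/3 ≈ 3686.7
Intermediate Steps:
M = 1/5 ≈ 0.20000
s(a) = -15*a/8 (s(a) = -3*a*5/8 = -15*a/8)
t(I) = 1/(5*I)
49/(t(5)*(s(-5) - 9)) + 420 = 49/(((1/5)/5)*(-15/8*(-5) - 9)) + 420 = 49/(((1/5)*(1/5))*(75/8 - 9)) + 420 = 49/((1/25)*(3/8)) + 420 = 49/(3/200) + 420 = (200/3)*49 + 420 = 9800/3 + 420 = 11060/3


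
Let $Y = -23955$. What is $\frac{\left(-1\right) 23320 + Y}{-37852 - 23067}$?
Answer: $\frac{47275}{60919} \approx 0.77603$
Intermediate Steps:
$\frac{\left(-1\right) 23320 + Y}{-37852 - 23067} = \frac{\left(-1\right) 23320 - 23955}{-37852 - 23067} = \frac{-23320 - 23955}{-60919} = \left(-47275\right) \left(- \frac{1}{60919}\right) = \frac{47275}{60919}$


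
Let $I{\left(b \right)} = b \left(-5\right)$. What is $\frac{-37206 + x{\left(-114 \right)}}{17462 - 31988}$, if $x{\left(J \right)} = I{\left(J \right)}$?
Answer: $\frac{6106}{2421} \approx 2.5221$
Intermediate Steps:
$I{\left(b \right)} = - 5 b$
$x{\left(J \right)} = - 5 J$
$\frac{-37206 + x{\left(-114 \right)}}{17462 - 31988} = \frac{-37206 - -570}{17462 - 31988} = \frac{-37206 + 570}{-14526} = \left(-36636\right) \left(- \frac{1}{14526}\right) = \frac{6106}{2421}$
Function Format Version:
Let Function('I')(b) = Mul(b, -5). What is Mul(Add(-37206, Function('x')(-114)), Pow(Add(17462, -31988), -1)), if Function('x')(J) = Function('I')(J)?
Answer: Rational(6106, 2421) ≈ 2.5221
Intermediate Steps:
Function('I')(b) = Mul(-5, b)
Function('x')(J) = Mul(-5, J)
Mul(Add(-37206, Function('x')(-114)), Pow(Add(17462, -31988), -1)) = Mul(Add(-37206, Mul(-5, -114)), Pow(Add(17462, -31988), -1)) = Mul(Add(-37206, 570), Pow(-14526, -1)) = Mul(-36636, Rational(-1, 14526)) = Rational(6106, 2421)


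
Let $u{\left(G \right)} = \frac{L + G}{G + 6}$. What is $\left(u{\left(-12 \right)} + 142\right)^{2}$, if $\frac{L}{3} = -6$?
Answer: $21609$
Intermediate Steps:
$L = -18$ ($L = 3 \left(-6\right) = -18$)
$u{\left(G \right)} = \frac{-18 + G}{6 + G}$ ($u{\left(G \right)} = \frac{-18 + G}{G + 6} = \frac{-18 + G}{6 + G}$)
$\left(u{\left(-12 \right)} + 142\right)^{2} = \left(\frac{-18 - 12}{6 - 12} + 142\right)^{2} = \left(\frac{1}{-6} \left(-30\right) + 142\right)^{2} = \left(\left(- \frac{1}{6}\right) \left(-30\right) + 142\right)^{2} = \left(5 + 142\right)^{2} = 147^{2} = 21609$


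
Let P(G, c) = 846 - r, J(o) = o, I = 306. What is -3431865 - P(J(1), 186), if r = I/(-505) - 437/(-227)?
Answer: -393508674262/114635 ≈ -3.4327e+6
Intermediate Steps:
r = 151223/114635 (r = 306/(-505) - 437/(-227) = 306*(-1/505) - 437*(-1/227) = -306/505 + 437/227 = 151223/114635 ≈ 1.3192)
P(G, c) = 96829987/114635 (P(G, c) = 846 - 1*151223/114635 = 846 - 151223/114635 = 96829987/114635)
-3431865 - P(J(1), 186) = -3431865 - 1*96829987/114635 = -3431865 - 96829987/114635 = -393508674262/114635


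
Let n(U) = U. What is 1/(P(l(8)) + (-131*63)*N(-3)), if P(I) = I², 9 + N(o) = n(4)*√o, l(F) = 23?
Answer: 37403/4432657034 + 8253*I*√3/2216328517 ≈ 8.4381e-6 + 6.4497e-6*I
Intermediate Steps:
N(o) = -9 + 4*√o
1/(P(l(8)) + (-131*63)*N(-3)) = 1/(23² + (-131*63)*(-9 + 4*√(-3))) = 1/(529 - 8253*(-9 + 4*(I*√3))) = 1/(529 - 8253*(-9 + 4*I*√3)) = 1/(529 + (74277 - 33012*I*√3)) = 1/(74806 - 33012*I*√3)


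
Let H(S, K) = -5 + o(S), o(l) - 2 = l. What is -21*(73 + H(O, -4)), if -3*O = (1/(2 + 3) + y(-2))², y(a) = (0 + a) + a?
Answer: -34223/25 ≈ -1368.9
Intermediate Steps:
o(l) = 2 + l
y(a) = 2*a (y(a) = a + a = 2*a)
O = -361/75 (O = -(1/(2 + 3) + 2*(-2))²/3 = -(1/5 - 4)²/3 = -(⅕ - 4)²/3 = -(-19/5)²/3 = -⅓*361/25 = -361/75 ≈ -4.8133)
H(S, K) = -3 + S (H(S, K) = -5 + (2 + S) = -3 + S)
-21*(73 + H(O, -4)) = -21*(73 + (-3 - 361/75)) = -21*(73 - 586/75) = -21*4889/75 = -34223/25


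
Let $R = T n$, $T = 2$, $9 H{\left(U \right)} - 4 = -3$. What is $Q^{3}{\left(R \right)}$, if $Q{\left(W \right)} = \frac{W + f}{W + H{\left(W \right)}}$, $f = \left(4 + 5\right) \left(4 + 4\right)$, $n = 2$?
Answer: $\frac{320013504}{50653} \approx 6317.8$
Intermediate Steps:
$H{\left(U \right)} = \frac{1}{9}$ ($H{\left(U \right)} = \frac{4}{9} + \frac{1}{9} \left(-3\right) = \frac{4}{9} - \frac{1}{3} = \frac{1}{9}$)
$f = 72$ ($f = 9 \cdot 8 = 72$)
$R = 4$ ($R = 2 \cdot 2 = 4$)
$Q{\left(W \right)} = \frac{72 + W}{\frac{1}{9} + W}$ ($Q{\left(W \right)} = \frac{W + 72}{W + \frac{1}{9}} = \frac{72 + W}{\frac{1}{9} + W}$)
$Q^{3}{\left(R \right)} = \left(\frac{9 \left(72 + 4\right)}{1 + 9 \cdot 4}\right)^{3} = \left(9 \frac{1}{1 + 36} \cdot 76\right)^{3} = \left(9 \cdot \frac{1}{37} \cdot 76\right)^{3} = \left(\frac{684}{37}\right)^{3} = \frac{320013504}{50653}$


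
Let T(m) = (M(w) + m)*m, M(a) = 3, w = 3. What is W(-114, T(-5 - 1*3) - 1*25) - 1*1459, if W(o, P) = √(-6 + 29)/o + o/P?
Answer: -7333/5 - √23/114 ≈ -1466.6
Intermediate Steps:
T(m) = m*(3 + m) (T(m) = (3 + m)*m = m*(3 + m))
W(o, P) = o/P + √23/o (W(o, P) = √23/o + o/P = o/P + √23/o)
W(-114, T(-5 - 1*3) - 1*25) - 1*1459 = (-114/((-5 - 1*3)*(3 + (-5 - 1*3)) - 1*25) + √23/(-114)) - 1*1459 = (-114/((-5 - 3)*(3 + (-5 - 3)) - 25) + √23*(-1/114)) - 1459 = (-114/(-8*(3 - 8) - 25) - √23/114) - 1459 = (-114/(-8*(-5) - 25) - √23/114) - 1459 = (-114/(40 - 25) - √23/114) - 1459 = (-114/15 - √23/114) - 1459 = (-114*1/15 - √23/114) - 1459 = (-38/5 - √23/114) - 1459 = -7333/5 - √23/114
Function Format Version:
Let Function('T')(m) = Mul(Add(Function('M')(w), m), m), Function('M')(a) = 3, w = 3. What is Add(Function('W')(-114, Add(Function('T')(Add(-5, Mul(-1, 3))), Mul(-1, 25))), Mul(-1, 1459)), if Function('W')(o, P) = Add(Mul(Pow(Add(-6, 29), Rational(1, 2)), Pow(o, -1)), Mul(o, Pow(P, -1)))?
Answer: Add(Rational(-7333, 5), Mul(Rational(-1, 114), Pow(23, Rational(1, 2)))) ≈ -1466.6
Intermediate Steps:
Function('T')(m) = Mul(m, Add(3, m)) (Function('T')(m) = Mul(Add(3, m), m) = Mul(m, Add(3, m)))
Function('W')(o, P) = Add(Mul(o, Pow(P, -1)), Mul(Pow(23, Rational(1, 2)), Pow(o, -1))) (Function('W')(o, P) = Add(Mul(Pow(23, Rational(1, 2)), Pow(o, -1)), Mul(o, Pow(P, -1))) = Add(Mul(o, Pow(P, -1)), Mul(Pow(23, Rational(1, 2)), Pow(o, -1))))
Add(Function('W')(-114, Add(Function('T')(Add(-5, Mul(-1, 3))), Mul(-1, 25))), Mul(-1, 1459)) = Add(Add(Mul(-114, Pow(Add(Mul(Add(-5, Mul(-1, 3)), Add(3, Add(-5, Mul(-1, 3)))), Mul(-1, 25)), -1)), Mul(Pow(23, Rational(1, 2)), Pow(-114, -1))), Mul(-1, 1459)) = Add(Add(Mul(-114, Pow(Add(Mul(Add(-5, -3), Add(3, Add(-5, -3))), -25), -1)), Mul(Pow(23, Rational(1, 2)), Rational(-1, 114))), -1459) = Add(Add(Mul(-114, Pow(Add(Mul(-8, Add(3, -8)), -25), -1)), Mul(Rational(-1, 114), Pow(23, Rational(1, 2)))), -1459) = Add(Add(Mul(-114, Pow(Add(Mul(-8, -5), -25), -1)), Mul(Rational(-1, 114), Pow(23, Rational(1, 2)))), -1459) = Add(Add(Mul(-114, Pow(Add(40, -25), -1)), Mul(Rational(-1, 114), Pow(23, Rational(1, 2)))), -1459) = Add(Add(Mul(-114, Pow(15, -1)), Mul(Rational(-1, 114), Pow(23, Rational(1, 2)))), -1459) = Add(Add(Mul(-114, Rational(1, 15)), Mul(Rational(-1, 114), Pow(23, Rational(1, 2)))), -1459) = Add(Add(Rational(-38, 5), Mul(Rational(-1, 114), Pow(23, Rational(1, 2)))), -1459) = Add(Rational(-7333, 5), Mul(Rational(-1, 114), Pow(23, Rational(1, 2))))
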